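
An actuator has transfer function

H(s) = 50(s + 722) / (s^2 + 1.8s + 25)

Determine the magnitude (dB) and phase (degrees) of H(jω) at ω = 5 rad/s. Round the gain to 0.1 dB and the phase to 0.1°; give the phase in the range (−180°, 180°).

At s = jω = j5:
zero (s+722): 722 + j5 → |·| = √(722²+5²) = √521309 ≈ 722.02, ∠ = arctan(5/722) ≈ 0.40°
quadratic: (j5)² + 1.8·j5 + 25 = 0 + j9 → |·| ≈ 9, ∠ ≈ 90.00°
|H| = 50 · 722.02 / 9 ≈ 4011.2
Gain = 20 log₁₀(4011.2) ≈ 72.07 dB
∠H = 0.40° − 90.00° = -89.60°

72.1 dB, -89.6°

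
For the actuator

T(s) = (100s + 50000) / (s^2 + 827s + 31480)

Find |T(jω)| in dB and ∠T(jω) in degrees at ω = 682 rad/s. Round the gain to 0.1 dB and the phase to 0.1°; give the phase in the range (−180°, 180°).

Substitute s = j682:
Numerator: 100(j682) + 50000 = 50000 + j68200
Denominator: (j682)^2 + 827(j682) + 31480 = -433644 + j564014
|N| = √(50000² + 68200²) ≈ 84565, ∠N ≈ 53.75°
|D| = √(433644² + 564014²) ≈ 7.1145e+05, ∠D ≈ 127.56°
|T| = 84565 / 7.1145e+05 ≈ 0.11886
Gain = 20 log₁₀(0.11886) ≈ -18.50 dB
∠T = 53.75° − 127.56° = -73.81°

-18.5 dB, -73.8°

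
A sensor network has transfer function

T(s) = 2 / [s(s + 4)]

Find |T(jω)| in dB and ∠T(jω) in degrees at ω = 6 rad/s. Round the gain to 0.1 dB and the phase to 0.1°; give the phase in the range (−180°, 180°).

-26.7 dB, -146.3°

At s = jω = j6:
pole (s+4): 4 + j6 → |·| = √(4²+6²) = √52 ≈ 7.2111, ∠ = arctan(6/4) ≈ 56.31°
pole at origin: |s| = 6, ∠ = 90.00° (in denominator)
|T| = 2 / 43.267 ≈ 0.046225
Gain = 20 log₁₀(0.046225) ≈ -26.70 dB
∠T = 0.00° − 146.31° = -146.31°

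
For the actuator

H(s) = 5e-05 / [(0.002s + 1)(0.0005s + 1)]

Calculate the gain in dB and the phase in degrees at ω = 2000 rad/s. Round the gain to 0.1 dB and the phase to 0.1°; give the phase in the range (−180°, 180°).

At ω = 2000 rad/s:
pole (1 + j2000·0.002) = 1 + j4 → |·| ≈ 4.1231, ∠ ≈ 75.96°
pole (1 + j2000·0.0005) = 1 + j1 → |·| ≈ 1.4142, ∠ ≈ 45.00°
|H| = 5e-05 · 1 / (4.1231 · 1.4142) ≈ 8.575e-06
Gain = 20 log₁₀(8.575e-06) ≈ -101.34 dB
∠H = (0°) − (75.96° + 45.00°) = -120.96°

-101.3 dB, -121.0°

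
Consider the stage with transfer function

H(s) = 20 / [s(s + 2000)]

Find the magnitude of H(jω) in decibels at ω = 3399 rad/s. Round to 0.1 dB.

At s = jω = j3399:
pole (s+2000): 2000 + j3399 → |·| = √(2000²+3399²) = √15553201 ≈ 3943.8, ∠ = arctan(3399/2000) ≈ 59.53°
pole at origin: |s| = 3399, ∠ = 90.00° (in denominator)
|H| = 20 / 1.3405e+07 ≈ 1.492e-06
Gain = 20 log₁₀(1.492e-06) ≈ -116.52 dB

-116.5 dB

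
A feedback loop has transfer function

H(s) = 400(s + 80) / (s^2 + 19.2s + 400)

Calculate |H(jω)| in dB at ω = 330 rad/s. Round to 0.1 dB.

At s = jω = j330:
zero (s+80): 80 + j330 → |·| = √(80²+330²) = √115300 ≈ 339.56, ∠ = arctan(330/80) ≈ 76.37°
quadratic: (j330)² + 19.2·j330 + 400 = -108500 + j6336 → |·| ≈ 1.0868e+05, ∠ ≈ 176.66°
|H| = 400 · 339.56 / 1.0868e+05 ≈ 1.2498
Gain = 20 log₁₀(1.2498) ≈ 1.94 dB

1.9 dB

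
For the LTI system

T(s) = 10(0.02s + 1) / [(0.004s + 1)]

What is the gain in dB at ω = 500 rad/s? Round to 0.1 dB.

33.1 dB

At ω = 500 rad/s:
zero (1 + j500·0.02) = 1 + j10 → |·| ≈ 10.05, ∠ ≈ 84.29°
pole (1 + j500·0.004) = 1 + j2 → |·| ≈ 2.2361, ∠ ≈ 63.43°
|T| = 10 · 10.05 / (2.2361) ≈ 44.944
Gain = 20 log₁₀(44.944) ≈ 33.05 dB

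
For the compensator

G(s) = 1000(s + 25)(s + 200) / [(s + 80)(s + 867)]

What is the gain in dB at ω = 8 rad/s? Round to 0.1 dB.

At s = jω = j8:
zero (s+25): 25 + j8 → |·| = √(25²+8²) = √689 ≈ 26.249, ∠ = arctan(8/25) ≈ 17.74°
zero (s+200): 200 + j8 → |·| = √(200²+8²) = √40064 ≈ 200.16, ∠ = arctan(8/200) ≈ 2.29°
pole (s+80): 80 + j8 → |·| = √(80²+8²) = √6464 ≈ 80.399, ∠ = arctan(8/80) ≈ 5.71°
pole (s+867): 867 + j8 → |·| = √(867²+8²) = √751753 ≈ 867.04, ∠ = arctan(8/867) ≈ 0.53°
|G| = 1000 · 5254 / 69709 ≈ 75.37
Gain = 20 log₁₀(75.37) ≈ 37.54 dB

37.5 dB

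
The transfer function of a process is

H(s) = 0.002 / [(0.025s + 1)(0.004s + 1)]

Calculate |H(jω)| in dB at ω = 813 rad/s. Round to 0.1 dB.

At ω = 813 rad/s:
pole (1 + j813·0.025) = 1 + j20.325 → |·| ≈ 20.35, ∠ ≈ 87.18°
pole (1 + j813·0.004) = 1 + j3.252 → |·| ≈ 3.4023, ∠ ≈ 72.91°
|H| = 0.002 · 1 / (20.35 · 3.4023) ≈ 2.8886e-05
Gain = 20 log₁₀(2.8886e-05) ≈ -90.79 dB

-90.8 dB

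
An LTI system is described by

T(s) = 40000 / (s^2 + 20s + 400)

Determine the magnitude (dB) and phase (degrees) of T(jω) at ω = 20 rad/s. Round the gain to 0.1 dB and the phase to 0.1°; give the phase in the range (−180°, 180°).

40.0 dB, -90.0°

At s = jω = j20:
quadratic: (j20)² + 20·j20 + 400 = 0 + j400 → |·| ≈ 400, ∠ ≈ 90.00°
|T| = 40000 / 400 ≈ 100
Gain = 20 log₁₀(100) ≈ 40.00 dB
∠T = 0.00° − 90.00° = -90.00°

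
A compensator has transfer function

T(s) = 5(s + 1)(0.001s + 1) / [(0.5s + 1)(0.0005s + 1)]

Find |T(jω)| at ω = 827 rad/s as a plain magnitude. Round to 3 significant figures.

12.0

At ω = 827 rad/s:
zero (1 + j827·1) = 1 + j827 → |·| ≈ 827, ∠ ≈ 89.93°
zero (1 + j827·0.001) = 1 + j0.827 → |·| ≈ 1.2977, ∠ ≈ 39.59°
pole (1 + j827·0.5) = 1 + j413.5 → |·| ≈ 413.5, ∠ ≈ 89.86°
pole (1 + j827·0.0005) = 1 + j0.4135 → |·| ≈ 1.0821, ∠ ≈ 22.47°
|T| = 5 · 827 · 1.2977 / (413.5 · 1.0821) ≈ 11.992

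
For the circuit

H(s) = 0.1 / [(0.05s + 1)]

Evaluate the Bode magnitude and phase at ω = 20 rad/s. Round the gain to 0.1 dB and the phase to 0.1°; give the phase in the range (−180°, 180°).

At ω = 20 rad/s:
pole (1 + j20·0.05) = 1 + j1 → |·| ≈ 1.4142, ∠ ≈ 45.00°
|H| = 0.1 · 1 / (1.4142) ≈ 0.070711
Gain = 20 log₁₀(0.070711) ≈ -23.01 dB
∠H = (0°) − (45.00°) = -45.00°

-23.0 dB, -45.0°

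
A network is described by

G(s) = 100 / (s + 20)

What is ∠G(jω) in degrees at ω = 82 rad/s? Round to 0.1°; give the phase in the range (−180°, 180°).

Substitute s = j82:
Numerator: 100 = 100 + j0
Denominator: (j82) + 20 = 20 + j82
|N| = √(100² + 0²) ≈ 100, ∠N ≈ 0.00°
|D| = √(20² + 82²) ≈ 84.404, ∠D ≈ 76.29°
∠G = 0.00° − 76.29° = -76.29°

-76.3°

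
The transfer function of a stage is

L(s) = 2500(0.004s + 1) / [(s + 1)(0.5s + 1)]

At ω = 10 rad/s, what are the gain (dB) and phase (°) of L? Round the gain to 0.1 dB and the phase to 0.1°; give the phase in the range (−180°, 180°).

33.8 dB, -160.7°

At ω = 10 rad/s:
zero (1 + j10·0.004) = 1 + j0.04 → |·| ≈ 1.0008, ∠ ≈ 2.29°
pole (1 + j10·1) = 1 + j10 → |·| ≈ 10.05, ∠ ≈ 84.29°
pole (1 + j10·0.5) = 1 + j5 → |·| ≈ 5.099, ∠ ≈ 78.69°
|L| = 2500 · 1.0008 / (10.05 · 5.099) ≈ 48.824
Gain = 20 log₁₀(48.824) ≈ 33.77 dB
∠L = (2.29°) − (84.29° + 78.69°) = -160.69°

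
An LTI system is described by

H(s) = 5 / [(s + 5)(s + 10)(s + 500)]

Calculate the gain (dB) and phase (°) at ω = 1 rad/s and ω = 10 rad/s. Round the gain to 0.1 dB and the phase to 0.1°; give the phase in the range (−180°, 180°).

ω = 1: -74.2 dB, -17.1°; ω = 10: -84.0 dB, -109.6°

At s = jω = j1:
pole (s+5): 5 + j1 → |·| = √(5²+1²) = √26 ≈ 5.099, ∠ = arctan(1/5) ≈ 11.31°
pole (s+10): 10 + j1 → |·| = √(10²+1²) = √101 ≈ 10.05, ∠ = arctan(1/10) ≈ 5.71°
pole (s+500): 500 + j1 → |·| = √(500²+1²) = √250001 ≈ 500, ∠ = arctan(1/500) ≈ 0.11°
|H| = 5 / 25622 ≈ 0.00019514
Gain = 20 log₁₀(0.00019514) ≈ -74.19 dB
∠H = 0.00° − 17.13° = -17.13°

At s = jω = j10:
pole (s+5): 5 + j10 → |·| = √(5²+10²) = √125 ≈ 11.18, ∠ = arctan(10/5) ≈ 63.43°
pole (s+10): 10 + j10 → |·| = √(10²+10²) = √200 ≈ 14.142, ∠ = arctan(10/10) ≈ 45.00°
pole (s+500): 500 + j10 → |·| = √(500²+10²) = √250100 ≈ 500.1, ∠ = arctan(10/500) ≈ 1.15°
|H| = 5 / 79070 ≈ 6.3235e-05
Gain = 20 log₁₀(6.3235e-05) ≈ -83.98 dB
∠H = 0.00° − 109.58° = -109.58°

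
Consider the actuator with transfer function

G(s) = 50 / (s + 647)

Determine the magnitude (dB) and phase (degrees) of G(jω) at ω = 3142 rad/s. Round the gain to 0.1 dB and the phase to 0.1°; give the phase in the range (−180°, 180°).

At s = jω = j3142:
pole (s+647): 647 + j3142 → |·| = √(647²+3142²) = √10290773 ≈ 3207.9, ∠ = arctan(3142/647) ≈ 78.36°
|G| = 50 / 3207.9 ≈ 0.015587
Gain = 20 log₁₀(0.015587) ≈ -36.14 dB
∠G = 0.00° − 78.36° = -78.36°

-36.1 dB, -78.4°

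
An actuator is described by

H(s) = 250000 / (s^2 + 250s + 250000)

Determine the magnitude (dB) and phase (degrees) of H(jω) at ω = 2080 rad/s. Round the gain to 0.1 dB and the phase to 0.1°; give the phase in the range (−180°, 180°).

At s = jω = j2080:
quadratic: (j2080)² + 250·j2080 + 250000 = -4076400 + j520000 → |·| ≈ 4.1094e+06, ∠ ≈ 172.73°
|H| = 250000 / 4.1094e+06 ≈ 0.060836
Gain = 20 log₁₀(0.060836) ≈ -24.32 dB
∠H = 0.00° − 172.73° = -172.73°

-24.3 dB, -172.7°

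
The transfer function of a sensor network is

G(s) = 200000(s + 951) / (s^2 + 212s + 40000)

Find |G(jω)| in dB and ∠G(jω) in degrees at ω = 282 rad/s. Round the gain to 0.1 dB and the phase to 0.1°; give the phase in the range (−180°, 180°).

68.8 dB, -107.0°

At s = jω = j282:
zero (s+951): 951 + j282 → |·| = √(951²+282²) = √983925 ≈ 991.93, ∠ = arctan(282/951) ≈ 16.52°
quadratic: (j282)² + 212·j282 + 40000 = -39524 + j59784 → |·| ≈ 71668, ∠ ≈ 123.47°
|G| = 200000 · 991.93 / 71668 ≈ 2768.1
Gain = 20 log₁₀(2768.1) ≈ 68.84 dB
∠G = 16.52° − 123.47° = -106.95°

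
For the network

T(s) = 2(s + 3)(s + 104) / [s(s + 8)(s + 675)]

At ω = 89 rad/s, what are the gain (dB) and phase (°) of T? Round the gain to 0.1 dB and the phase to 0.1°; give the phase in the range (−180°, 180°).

-46.9 dB, -53.7°

At s = jω = j89:
zero (s+3): 3 + j89 → |·| = √(3²+89²) = √7930 ≈ 89.051, ∠ = arctan(89/3) ≈ 88.07°
zero (s+104): 104 + j89 → |·| = √(104²+89²) = √18737 ≈ 136.88, ∠ = arctan(89/104) ≈ 40.56°
pole (s+8): 8 + j89 → |·| = √(8²+89²) = √7985 ≈ 89.359, ∠ = arctan(89/8) ≈ 84.86°
pole (s+675): 675 + j89 → |·| = √(675²+89²) = √463546 ≈ 680.84, ∠ = arctan(89/675) ≈ 7.51°
pole at origin: |s| = 89, ∠ = 90.00° (in denominator)
|T| = 2 · 12189 / 5.4147e+06 ≈ 0.0045022
Gain = 20 log₁₀(0.0045022) ≈ -46.93 dB
∠T = 128.63° − 182.37° = -53.74°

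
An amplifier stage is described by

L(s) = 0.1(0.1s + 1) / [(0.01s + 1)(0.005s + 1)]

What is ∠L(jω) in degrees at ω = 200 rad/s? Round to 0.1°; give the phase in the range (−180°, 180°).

At ω = 200 rad/s:
zero (1 + j200·0.1) = 1 + j20 → |·| ≈ 20.025, ∠ ≈ 87.14°
pole (1 + j200·0.01) = 1 + j2 → |·| ≈ 2.2361, ∠ ≈ 63.43°
pole (1 + j200·0.005) = 1 + j1 → |·| ≈ 1.4142, ∠ ≈ 45.00°
∠L = (87.14°) − (63.43° + 45.00°) = -21.29°

-21.3°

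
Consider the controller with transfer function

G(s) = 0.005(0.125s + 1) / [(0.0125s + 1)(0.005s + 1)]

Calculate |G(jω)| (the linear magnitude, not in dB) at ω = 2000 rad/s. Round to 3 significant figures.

0.00497

At ω = 2000 rad/s:
zero (1 + j2000·0.125) = 1 + j250 → |·| ≈ 250, ∠ ≈ 89.77°
pole (1 + j2000·0.0125) = 1 + j25 → |·| ≈ 25.02, ∠ ≈ 87.71°
pole (1 + j2000·0.005) = 1 + j10 → |·| ≈ 10.05, ∠ ≈ 84.29°
|G| = 0.005 · 250 / (25.02 · 10.05) ≈ 0.0049711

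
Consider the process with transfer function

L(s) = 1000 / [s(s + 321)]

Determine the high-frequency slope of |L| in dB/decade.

-40 dB/decade

Each pole contributes −20 dB/decade at high frequency; each zero contributes +20 dB/decade.
Net: 0 zero(s) − 2 pole(s) → -40 dB/decade.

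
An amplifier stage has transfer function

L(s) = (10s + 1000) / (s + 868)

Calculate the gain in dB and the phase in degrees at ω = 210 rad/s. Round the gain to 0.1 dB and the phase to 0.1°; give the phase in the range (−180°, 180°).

Substitute s = j210:
Numerator: 10(j210) + 1000 = 1000 + j2100
Denominator: (j210) + 868 = 868 + j210
|N| = √(1000² + 2100²) ≈ 2325.9, ∠N ≈ 64.54°
|D| = √(868² + 210²) ≈ 893.04, ∠D ≈ 13.60°
|L| = 2325.9 / 893.04 ≈ 2.6045
Gain = 20 log₁₀(2.6045) ≈ 8.31 dB
∠L = 64.54° − 13.60° = 50.94°

8.3 dB, 50.9°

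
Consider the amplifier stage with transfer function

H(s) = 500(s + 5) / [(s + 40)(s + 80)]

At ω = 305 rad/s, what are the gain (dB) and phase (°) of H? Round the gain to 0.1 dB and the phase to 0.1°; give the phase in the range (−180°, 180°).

3.9 dB, -68.8°

At s = jω = j305:
zero (s+5): 5 + j305 → |·| = √(5²+305²) = √93050 ≈ 305.04, ∠ = arctan(305/5) ≈ 89.06°
pole (s+40): 40 + j305 → |·| = √(40²+305²) = √94625 ≈ 307.61, ∠ = arctan(305/40) ≈ 82.53°
pole (s+80): 80 + j305 → |·| = √(80²+305²) = √99425 ≈ 315.32, ∠ = arctan(305/80) ≈ 75.30°
|H| = 500 · 305.04 / 96996 ≈ 1.5724
Gain = 20 log₁₀(1.5724) ≈ 3.93 dB
∠H = 89.06° − 157.83° = -68.77°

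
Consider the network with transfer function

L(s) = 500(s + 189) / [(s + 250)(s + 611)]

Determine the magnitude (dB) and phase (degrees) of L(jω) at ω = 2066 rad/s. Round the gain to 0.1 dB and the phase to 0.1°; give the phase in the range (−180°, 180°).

-12.7 dB, -71.9°

At s = jω = j2066:
zero (s+189): 189 + j2066 → |·| = √(189²+2066²) = √4304077 ≈ 2074.6, ∠ = arctan(2066/189) ≈ 84.77°
pole (s+250): 250 + j2066 → |·| = √(250²+2066²) = √4330856 ≈ 2081.1, ∠ = arctan(2066/250) ≈ 83.10°
pole (s+611): 611 + j2066 → |·| = √(611²+2066²) = √4641677 ≈ 2154.5, ∠ = arctan(2066/611) ≈ 73.52°
|L| = 500 · 2074.6 / 4.4837e+06 ≈ 0.23135
Gain = 20 log₁₀(0.23135) ≈ -12.71 dB
∠L = 84.77° − 156.62° = -71.85°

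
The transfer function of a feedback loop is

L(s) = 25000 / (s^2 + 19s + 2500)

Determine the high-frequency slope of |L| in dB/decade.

Each pole contributes −20 dB/decade at high frequency; each zero contributes +20 dB/decade.
Net: 0 zero(s) − 2 pole(s) → -40 dB/decade.

-40 dB/decade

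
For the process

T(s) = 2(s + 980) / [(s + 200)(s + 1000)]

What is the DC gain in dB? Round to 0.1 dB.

T(0) = 2·980 / (200·1000) ≈ 0.0098
20 log₁₀(0.0098) ≈ -40.18 dB

-40.2 dB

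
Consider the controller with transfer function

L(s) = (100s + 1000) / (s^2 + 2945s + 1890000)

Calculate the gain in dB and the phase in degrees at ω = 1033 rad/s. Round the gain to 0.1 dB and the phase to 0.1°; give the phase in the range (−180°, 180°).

-29.7 dB, 14.6°

Substitute s = j1033:
Numerator: 100(j1033) + 1000 = 1000 + j103300
Denominator: (j1033)^2 + 2945(j1033) + 1890000 = 822911 + j3042185
|N| = √(1000² + 103300²) ≈ 1.033e+05, ∠N ≈ 89.45°
|D| = √(822911² + 3042185²) ≈ 3.1515e+06, ∠D ≈ 74.86°
|L| = 1.033e+05 / 3.1515e+06 ≈ 0.032778
Gain = 20 log₁₀(0.032778) ≈ -29.69 dB
∠L = 89.45° − 74.86° = 14.59°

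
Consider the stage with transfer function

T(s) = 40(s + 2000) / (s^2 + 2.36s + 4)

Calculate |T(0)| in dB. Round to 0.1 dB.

T(0) = 40·2000 / 4 = 20000
20 log₁₀(20000) ≈ 86.02 dB

86.0 dB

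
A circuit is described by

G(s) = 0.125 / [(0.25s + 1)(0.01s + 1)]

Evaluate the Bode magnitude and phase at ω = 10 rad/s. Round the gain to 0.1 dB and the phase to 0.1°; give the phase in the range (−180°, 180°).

At ω = 10 rad/s:
pole (1 + j10·0.25) = 1 + j2.5 → |·| ≈ 2.6926, ∠ ≈ 68.20°
pole (1 + j10·0.01) = 1 + j0.1 → |·| ≈ 1.005, ∠ ≈ 5.71°
|G| = 0.125 · 1 / (2.6926 · 1.005) ≈ 0.046193
Gain = 20 log₁₀(0.046193) ≈ -26.71 dB
∠G = (0°) − (68.20° + 5.71°) = -73.91°

-26.7 dB, -73.9°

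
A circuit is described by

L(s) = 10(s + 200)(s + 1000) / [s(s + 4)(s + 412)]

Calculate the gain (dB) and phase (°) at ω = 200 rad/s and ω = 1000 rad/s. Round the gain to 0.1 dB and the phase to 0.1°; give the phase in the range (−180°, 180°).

At s = jω = j200:
zero (s+200): 200 + j200 → |·| = √(200²+200²) = √80000 ≈ 282.84, ∠ = arctan(200/200) ≈ 45.00°
zero (s+1000): 1000 + j200 → |·| = √(1000²+200²) = √1040000 ≈ 1019.8, ∠ = arctan(200/1000) ≈ 11.31°
pole (s+4): 4 + j200 → |·| = √(4²+200²) = √40016 ≈ 200.04, ∠ = arctan(200/4) ≈ 88.85°
pole (s+412): 412 + j200 → |·| = √(412²+200²) = √209744 ≈ 457.98, ∠ = arctan(200/412) ≈ 25.89°
pole at origin: |s| = 200, ∠ = 90.00° (in denominator)
|L| = 10 · 2.8844e+05 / 1.8323e+07 ≈ 0.15742
Gain = 20 log₁₀(0.15742) ≈ -16.06 dB
∠L = 56.31° − 204.74° = -148.43°

At s = jω = j1000:
zero (s+200): 200 + j1000 → |·| = √(200²+1000²) = √1040000 ≈ 1019.8, ∠ = arctan(1000/200) ≈ 78.69°
zero (s+1000): 1000 + j1000 → |·| = √(1000²+1000²) = √2000000 ≈ 1414.2, ∠ = arctan(1000/1000) ≈ 45.00°
pole (s+4): 4 + j1000 → |·| = √(4²+1000²) = √1000016 ≈ 1000, ∠ = arctan(1000/4) ≈ 89.77°
pole (s+412): 412 + j1000 → |·| = √(412²+1000²) = √1169744 ≈ 1081.5, ∠ = arctan(1000/412) ≈ 67.61°
pole at origin: |s| = 1000, ∠ = 90.00° (in denominator)
|L| = 10 · 1.4422e+06 / 1.0815e+09 ≈ 0.013335
Gain = 20 log₁₀(0.013335) ≈ -37.50 dB
∠L = 123.69° − 247.38° = -123.69°

ω = 200: -16.1 dB, -148.4°; ω = 1000: -37.5 dB, -123.7°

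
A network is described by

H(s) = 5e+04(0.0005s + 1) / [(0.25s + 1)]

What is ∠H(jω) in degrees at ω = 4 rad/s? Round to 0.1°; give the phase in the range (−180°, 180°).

At ω = 4 rad/s:
zero (1 + j4·0.0005) = 1 + j0.002 → |·| ≈ 1, ∠ ≈ 0.11°
pole (1 + j4·0.25) = 1 + j1 → |·| ≈ 1.4142, ∠ ≈ 45.00°
∠H = (0.11°) − (45.00°) = -44.89°

-44.9°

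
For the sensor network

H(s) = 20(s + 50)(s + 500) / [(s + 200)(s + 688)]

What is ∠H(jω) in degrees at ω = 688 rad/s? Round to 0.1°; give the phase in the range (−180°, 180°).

At s = jω = j688:
zero (s+50): 50 + j688 → |·| = √(50²+688²) = √475844 ≈ 689.81, ∠ = arctan(688/50) ≈ 85.84°
zero (s+500): 500 + j688 → |·| = √(500²+688²) = √723344 ≈ 850.5, ∠ = arctan(688/500) ≈ 53.99°
pole (s+200): 200 + j688 → |·| = √(200²+688²) = √513344 ≈ 716.48, ∠ = arctan(688/200) ≈ 73.79°
pole (s+688): 688 + j688 → |·| = √(688²+688²) = √946688 ≈ 972.98, ∠ = arctan(688/688) ≈ 45.00°
∠H = 139.83° − 118.79° = 21.04°

21.0°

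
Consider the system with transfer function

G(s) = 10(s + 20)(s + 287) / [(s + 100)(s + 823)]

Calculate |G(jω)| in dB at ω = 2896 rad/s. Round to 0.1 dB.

19.7 dB

At s = jω = j2896:
zero (s+20): 20 + j2896 → |·| = √(20²+2896²) = √8387216 ≈ 2896.1, ∠ = arctan(2896/20) ≈ 89.60°
zero (s+287): 287 + j2896 → |·| = √(287²+2896²) = √8469185 ≈ 2910.2, ∠ = arctan(2896/287) ≈ 84.34°
pole (s+100): 100 + j2896 → |·| = √(100²+2896²) = √8396816 ≈ 2897.7, ∠ = arctan(2896/100) ≈ 88.02°
pole (s+823): 823 + j2896 → |·| = √(823²+2896²) = √9064145 ≈ 3010.7, ∠ = arctan(2896/823) ≈ 74.14°
|G| = 10 · 8.4282e+06 / 8.7241e+06 ≈ 9.6608
Gain = 20 log₁₀(9.6608) ≈ 19.70 dB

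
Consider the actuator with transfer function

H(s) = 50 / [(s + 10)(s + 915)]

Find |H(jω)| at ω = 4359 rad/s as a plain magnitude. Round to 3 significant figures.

2.58e-06

At s = jω = j4359:
pole (s+10): 10 + j4359 → |·| = √(10²+4359²) = √19000981 ≈ 4359, ∠ = arctan(4359/10) ≈ 89.87°
pole (s+915): 915 + j4359 → |·| = √(915²+4359²) = √19838106 ≈ 4454, ∠ = arctan(4359/915) ≈ 78.15°
|H| = 50 / 1.9415e+07 ≈ 2.5753e-06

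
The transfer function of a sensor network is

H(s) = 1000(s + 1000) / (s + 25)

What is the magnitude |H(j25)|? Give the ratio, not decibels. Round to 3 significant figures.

At s = jω = j25:
zero (s+1000): 1000 + j25 → |·| = √(1000²+25²) = √1000625 ≈ 1000.3, ∠ = arctan(25/1000) ≈ 1.43°
pole (s+25): 25 + j25 → |·| = √(25²+25²) = √1250 ≈ 35.355, ∠ = arctan(25/25) ≈ 45.00°
|H| = 1000 · 1000.3 / 35.355 ≈ 28293

2.83e+04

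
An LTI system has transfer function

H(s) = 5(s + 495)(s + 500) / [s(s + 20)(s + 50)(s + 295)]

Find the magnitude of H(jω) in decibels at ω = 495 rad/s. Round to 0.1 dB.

At s = jω = j495:
zero (s+495): 495 + j495 → |·| = √(495²+495²) = √490050 ≈ 700.04, ∠ = arctan(495/495) ≈ 45.00°
zero (s+500): 500 + j495 → |·| = √(500²+495²) = √495025 ≈ 703.58, ∠ = arctan(495/500) ≈ 44.71°
pole (s+20): 20 + j495 → |·| = √(20²+495²) = √245425 ≈ 495.4, ∠ = arctan(495/20) ≈ 87.69°
pole (s+50): 50 + j495 → |·| = √(50²+495²) = √247525 ≈ 497.52, ∠ = arctan(495/50) ≈ 84.23°
pole (s+295): 295 + j495 → |·| = √(295²+495²) = √332050 ≈ 576.24, ∠ = arctan(495/295) ≈ 59.21°
pole at origin: |s| = 495, ∠ = 90.00° (in denominator)
|H| = 5 · 4.9253e+05 / 7.0303e+10 ≈ 3.5029e-05
Gain = 20 log₁₀(3.5029e-05) ≈ -89.11 dB

-89.1 dB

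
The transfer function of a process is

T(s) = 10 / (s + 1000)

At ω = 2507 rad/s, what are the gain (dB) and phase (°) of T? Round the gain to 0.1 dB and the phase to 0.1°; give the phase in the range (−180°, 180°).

-48.6 dB, -68.3°

Substitute s = j2507:
Numerator: 10 = 10 + j0
Denominator: (j2507) + 1000 = 1000 + j2507
|N| = √(10² + 0²) ≈ 10, ∠N ≈ 0.00°
|D| = √(1000² + 2507²) ≈ 2699.1, ∠D ≈ 68.25°
|T| = 10 / 2699.1 ≈ 0.0037049
Gain = 20 log₁₀(0.0037049) ≈ -48.62 dB
∠T = 0.00° − 68.25° = -68.25°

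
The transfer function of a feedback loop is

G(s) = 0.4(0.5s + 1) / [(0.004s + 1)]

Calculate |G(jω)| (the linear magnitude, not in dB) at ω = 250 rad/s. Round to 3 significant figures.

35.4

At ω = 250 rad/s:
zero (1 + j250·0.5) = 1 + j125 → |·| ≈ 125, ∠ ≈ 89.54°
pole (1 + j250·0.004) = 1 + j1 → |·| ≈ 1.4142, ∠ ≈ 45.00°
|G| = 0.4 · 125 / (1.4142) ≈ 35.356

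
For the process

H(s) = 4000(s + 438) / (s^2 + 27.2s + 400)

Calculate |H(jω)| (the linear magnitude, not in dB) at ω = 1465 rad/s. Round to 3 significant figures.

At s = jω = j1465:
zero (s+438): 438 + j1465 → |·| = √(438²+1465²) = √2338069 ≈ 1529.1, ∠ = arctan(1465/438) ≈ 73.35°
quadratic: (j1465)² + 27.2·j1465 + 400 = -2145825 + j39848 → |·| ≈ 2.1462e+06, ∠ ≈ 178.94°
|H| = 4000 · 1529.1 / 2.1462e+06 ≈ 2.8499

2.85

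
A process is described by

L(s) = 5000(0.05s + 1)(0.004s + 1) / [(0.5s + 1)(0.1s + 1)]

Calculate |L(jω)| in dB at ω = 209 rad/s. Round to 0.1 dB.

At ω = 209 rad/s:
zero (1 + j209·0.05) = 1 + j10.45 → |·| ≈ 10.498, ∠ ≈ 84.53°
zero (1 + j209·0.004) = 1 + j0.836 → |·| ≈ 1.3034, ∠ ≈ 39.90°
pole (1 + j209·0.5) = 1 + j104.5 → |·| ≈ 104.5, ∠ ≈ 89.45°
pole (1 + j209·0.1) = 1 + j20.9 → |·| ≈ 20.924, ∠ ≈ 87.26°
|L| = 5000 · 10.498 · 1.3034 / (104.5 · 20.924) ≈ 31.289
Gain = 20 log₁₀(31.289) ≈ 29.91 dB

29.9 dB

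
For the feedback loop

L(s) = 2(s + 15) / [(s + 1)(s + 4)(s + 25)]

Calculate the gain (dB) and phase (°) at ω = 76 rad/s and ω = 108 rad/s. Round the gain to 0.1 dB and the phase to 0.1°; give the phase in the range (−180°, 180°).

At s = jω = j76:
zero (s+15): 15 + j76 → |·| = √(15²+76²) = √6001 ≈ 77.466, ∠ = arctan(76/15) ≈ 78.84°
pole (s+1): 1 + j76 → |·| = √(1²+76²) = √5777 ≈ 76.007, ∠ = arctan(76/1) ≈ 89.25°
pole (s+4): 4 + j76 → |·| = √(4²+76²) = √5792 ≈ 76.105, ∠ = arctan(76/4) ≈ 86.99°
pole (s+25): 25 + j76 → |·| = √(25²+76²) = √6401 ≈ 80.006, ∠ = arctan(76/25) ≈ 71.79°
|L| = 2 · 77.466 / 4.628e+05 ≈ 0.00033477
Gain = 20 log₁₀(0.00033477) ≈ -69.51 dB
∠L = 78.84° − 248.03° = -169.19°

At s = jω = j108:
zero (s+15): 15 + j108 → |·| = √(15²+108²) = √11889 ≈ 109.04, ∠ = arctan(108/15) ≈ 82.09°
pole (s+1): 1 + j108 → |·| = √(1²+108²) = √11665 ≈ 108, ∠ = arctan(108/1) ≈ 89.47°
pole (s+4): 4 + j108 → |·| = √(4²+108²) = √11680 ≈ 108.07, ∠ = arctan(108/4) ≈ 87.88°
pole (s+25): 25 + j108 → |·| = √(25²+108²) = √12289 ≈ 110.86, ∠ = arctan(108/25) ≈ 76.97°
|L| = 2 · 109.04 / 1.2939e+06 ≈ 0.00016854
Gain = 20 log₁₀(0.00016854) ≈ -75.47 dB
∠L = 82.09° − 254.32° = -172.23°

ω = 76: -69.5 dB, -169.2°; ω = 108: -75.5 dB, -172.2°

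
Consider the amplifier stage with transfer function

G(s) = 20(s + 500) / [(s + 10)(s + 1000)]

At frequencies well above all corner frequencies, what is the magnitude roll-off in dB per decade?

-20 dB/decade

Each pole contributes −20 dB/decade at high frequency; each zero contributes +20 dB/decade.
Net: 1 zero(s) − 2 pole(s) → -20 dB/decade.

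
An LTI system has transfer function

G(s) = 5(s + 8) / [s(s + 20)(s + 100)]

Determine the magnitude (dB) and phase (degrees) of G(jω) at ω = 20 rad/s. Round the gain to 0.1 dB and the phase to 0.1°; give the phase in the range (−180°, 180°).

At s = jω = j20:
zero (s+8): 8 + j20 → |·| = √(8²+20²) = √464 ≈ 21.541, ∠ = arctan(20/8) ≈ 68.20°
pole (s+20): 20 + j20 → |·| = √(20²+20²) = √800 ≈ 28.284, ∠ = arctan(20/20) ≈ 45.00°
pole (s+100): 100 + j20 → |·| = √(100²+20²) = √10400 ≈ 101.98, ∠ = arctan(20/100) ≈ 11.31°
pole at origin: |s| = 20, ∠ = 90.00° (in denominator)
|G| = 5 · 21.541 / 57688 ≈ 0.001867
Gain = 20 log₁₀(0.001867) ≈ -54.58 dB
∠G = 68.20° − 146.31° = -78.11°

-54.6 dB, -78.1°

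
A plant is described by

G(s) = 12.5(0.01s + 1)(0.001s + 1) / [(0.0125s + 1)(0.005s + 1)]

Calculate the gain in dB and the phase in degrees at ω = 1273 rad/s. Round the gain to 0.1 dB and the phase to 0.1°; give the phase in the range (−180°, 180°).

At ω = 1273 rad/s:
zero (1 + j1273·0.01) = 1 + j12.73 → |·| ≈ 12.769, ∠ ≈ 85.51°
zero (1 + j1273·0.001) = 1 + j1.273 → |·| ≈ 1.6188, ∠ ≈ 51.85°
pole (1 + j1273·0.0125) = 1 + j15.9125 → |·| ≈ 15.944, ∠ ≈ 86.40°
pole (1 + j1273·0.005) = 1 + j6.365 → |·| ≈ 6.4431, ∠ ≈ 81.07°
|G| = 12.5 · 12.769 · 1.6188 / (15.944 · 6.4431) ≈ 2.5152
Gain = 20 log₁₀(2.5152) ≈ 8.01 dB
∠G = (85.51° + 51.85°) − (86.40° + 81.07°) = -30.11°

8.0 dB, -30.1°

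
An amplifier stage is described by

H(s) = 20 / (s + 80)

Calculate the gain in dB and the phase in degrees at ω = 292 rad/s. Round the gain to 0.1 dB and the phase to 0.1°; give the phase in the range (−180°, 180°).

Substitute s = j292:
Numerator: 20 = 20 + j0
Denominator: (j292) + 80 = 80 + j292
|N| = √(20² + 0²) ≈ 20, ∠N ≈ 0.00°
|D| = √(80² + 292²) ≈ 302.76, ∠D ≈ 74.68°
|H| = 20 / 302.76 ≈ 0.066059
Gain = 20 log₁₀(0.066059) ≈ -23.60 dB
∠H = 0.00° − 74.68° = -74.68°

-23.6 dB, -74.7°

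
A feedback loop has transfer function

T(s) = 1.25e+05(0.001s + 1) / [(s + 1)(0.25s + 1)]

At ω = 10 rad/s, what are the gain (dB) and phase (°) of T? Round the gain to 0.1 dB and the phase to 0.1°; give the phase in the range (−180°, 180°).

At ω = 10 rad/s:
zero (1 + j10·0.001) = 1 + j0.01 → |·| ≈ 1, ∠ ≈ 0.57°
pole (1 + j10·1) = 1 + j10 → |·| ≈ 10.05, ∠ ≈ 84.29°
pole (1 + j10·0.25) = 1 + j2.5 → |·| ≈ 2.6926, ∠ ≈ 68.20°
|T| = 1.25e+05 · 1 / (10.05 · 2.6926) ≈ 4619.3
Gain = 20 log₁₀(4619.3) ≈ 73.29 dB
∠T = (0.57°) − (84.29° + 68.20°) = -151.92°

73.3 dB, -151.9°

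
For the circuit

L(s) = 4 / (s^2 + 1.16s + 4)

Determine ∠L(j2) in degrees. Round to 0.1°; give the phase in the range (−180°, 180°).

-90.0°

At s = jω = j2:
quadratic: (j2)² + 1.16·j2 + 4 = 0 + j2.32 → |·| ≈ 2.32, ∠ ≈ 90.00°
∠L = 0.00° − 90.00° = -90.00°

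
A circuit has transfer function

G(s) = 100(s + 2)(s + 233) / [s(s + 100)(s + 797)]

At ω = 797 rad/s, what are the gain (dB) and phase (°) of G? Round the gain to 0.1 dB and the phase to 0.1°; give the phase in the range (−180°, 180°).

-20.8 dB, -54.3°

At s = jω = j797:
zero (s+2): 2 + j797 → |·| = √(2²+797²) = √635213 ≈ 797, ∠ = arctan(797/2) ≈ 89.86°
zero (s+233): 233 + j797 → |·| = √(233²+797²) = √689498 ≈ 830.36, ∠ = arctan(797/233) ≈ 73.70°
pole (s+100): 100 + j797 → |·| = √(100²+797²) = √645209 ≈ 803.25, ∠ = arctan(797/100) ≈ 82.85°
pole (s+797): 797 + j797 → |·| = √(797²+797²) = √1270418 ≈ 1127.1, ∠ = arctan(797/797) ≈ 45.00°
pole at origin: |s| = 797, ∠ = 90.00° (in denominator)
|G| = 100 · 6.618e+05 / 7.2156e+08 ≈ 0.091718
Gain = 20 log₁₀(0.091718) ≈ -20.75 dB
∠G = 163.56° − 217.85° = -54.29°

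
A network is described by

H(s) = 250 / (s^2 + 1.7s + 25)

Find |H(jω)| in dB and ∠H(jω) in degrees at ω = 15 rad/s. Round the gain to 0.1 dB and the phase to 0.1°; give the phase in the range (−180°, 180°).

1.9 dB, -172.7°

At s = jω = j15:
quadratic: (j15)² + 1.7·j15 + 25 = -200 + j25.5 → |·| ≈ 201.62, ∠ ≈ 172.73°
|H| = 250 / 201.62 ≈ 1.24
Gain = 20 log₁₀(1.24) ≈ 1.87 dB
∠H = 0.00° − 172.73° = -172.73°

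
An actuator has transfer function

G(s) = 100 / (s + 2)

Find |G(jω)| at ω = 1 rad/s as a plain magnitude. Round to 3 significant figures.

At s = jω = j1:
pole (s+2): 2 + j1 → |·| = √(2²+1²) = √5 ≈ 2.2361, ∠ = arctan(1/2) ≈ 26.57°
|G| = 100 / 2.2361 ≈ 44.721

44.7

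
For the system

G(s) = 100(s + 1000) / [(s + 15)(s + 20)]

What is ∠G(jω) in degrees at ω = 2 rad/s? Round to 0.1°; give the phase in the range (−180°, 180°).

-13.2°

At s = jω = j2:
zero (s+1000): 1000 + j2 → |·| = √(1000²+2²) = √1000004 ≈ 1000, ∠ = arctan(2/1000) ≈ 0.11°
pole (s+15): 15 + j2 → |·| = √(15²+2²) = √229 ≈ 15.133, ∠ = arctan(2/15) ≈ 7.59°
pole (s+20): 20 + j2 → |·| = √(20²+2²) = √404 ≈ 20.1, ∠ = arctan(2/20) ≈ 5.71°
∠G = 0.11° − 13.30° = -13.19°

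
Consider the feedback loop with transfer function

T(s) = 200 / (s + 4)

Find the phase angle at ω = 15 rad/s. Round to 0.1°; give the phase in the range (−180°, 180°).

-75.1°

Substitute s = j15:
Numerator: 200 = 200 + j0
Denominator: (j15) + 4 = 4 + j15
|N| = √(200² + 0²) ≈ 200, ∠N ≈ 0.00°
|D| = √(4² + 15²) ≈ 15.524, ∠D ≈ 75.07°
∠T = 0.00° − 75.07° = -75.07°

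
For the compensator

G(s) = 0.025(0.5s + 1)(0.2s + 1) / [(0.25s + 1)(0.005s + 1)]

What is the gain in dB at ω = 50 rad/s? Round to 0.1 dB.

-6.3 dB

At ω = 50 rad/s:
zero (1 + j50·0.5) = 1 + j25 → |·| ≈ 25.02, ∠ ≈ 87.71°
zero (1 + j50·0.2) = 1 + j10 → |·| ≈ 10.05, ∠ ≈ 84.29°
pole (1 + j50·0.25) = 1 + j12.5 → |·| ≈ 12.54, ∠ ≈ 85.43°
pole (1 + j50·0.005) = 1 + j0.25 → |·| ≈ 1.0308, ∠ ≈ 14.04°
|G| = 0.025 · 25.02 · 10.05 / (12.54 · 1.0308) ≈ 0.48632
Gain = 20 log₁₀(0.48632) ≈ -6.26 dB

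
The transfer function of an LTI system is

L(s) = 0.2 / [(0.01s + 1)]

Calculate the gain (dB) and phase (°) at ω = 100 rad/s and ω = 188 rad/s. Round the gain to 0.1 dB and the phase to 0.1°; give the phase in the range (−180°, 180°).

ω = 100: -17.0 dB, -45.0°; ω = 188: -20.5 dB, -62.0°

At ω = 100 rad/s:
pole (1 + j100·0.01) = 1 + j1 → |·| ≈ 1.4142, ∠ ≈ 45.00°
|L| = 0.2 · 1 / (1.4142) ≈ 0.14142
Gain = 20 log₁₀(0.14142) ≈ -16.99 dB
∠L = (0°) − (45.00°) = -45.00°

At ω = 188 rad/s:
pole (1 + j188·0.01) = 1 + j1.88 → |·| ≈ 2.1294, ∠ ≈ 61.99°
|L| = 0.2 · 1 / (2.1294) ≈ 0.093923
Gain = 20 log₁₀(0.093923) ≈ -20.54 dB
∠L = (0°) − (61.99°) = -61.99°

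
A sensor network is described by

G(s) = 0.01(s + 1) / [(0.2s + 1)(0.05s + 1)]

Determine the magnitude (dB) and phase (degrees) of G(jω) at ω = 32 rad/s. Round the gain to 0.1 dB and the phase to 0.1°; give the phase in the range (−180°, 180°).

-31.6 dB, -50.9°

At ω = 32 rad/s:
zero (1 + j32·1) = 1 + j32 → |·| ≈ 32.016, ∠ ≈ 88.21°
pole (1 + j32·0.2) = 1 + j6.4 → |·| ≈ 6.4777, ∠ ≈ 81.12°
pole (1 + j32·0.05) = 1 + j1.6 → |·| ≈ 1.8868, ∠ ≈ 57.99°
|G| = 0.01 · 32.016 / (6.4777 · 1.8868) ≈ 0.026195
Gain = 20 log₁₀(0.026195) ≈ -31.64 dB
∠G = (88.21°) − (81.12° + 57.99°) = -50.90°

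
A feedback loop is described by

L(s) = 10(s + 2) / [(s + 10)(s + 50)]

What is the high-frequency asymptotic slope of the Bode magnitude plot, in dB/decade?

-20 dB/decade

Each pole contributes −20 dB/decade at high frequency; each zero contributes +20 dB/decade.
Net: 1 zero(s) − 2 pole(s) → -20 dB/decade.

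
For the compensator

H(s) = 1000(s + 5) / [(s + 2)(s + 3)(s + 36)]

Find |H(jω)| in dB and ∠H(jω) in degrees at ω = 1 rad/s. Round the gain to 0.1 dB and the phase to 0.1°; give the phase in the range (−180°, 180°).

At s = jω = j1:
zero (s+5): 5 + j1 → |·| = √(5²+1²) = √26 ≈ 5.099, ∠ = arctan(1/5) ≈ 11.31°
pole (s+2): 2 + j1 → |·| = √(2²+1²) = √5 ≈ 2.2361, ∠ = arctan(1/2) ≈ 26.57°
pole (s+3): 3 + j1 → |·| = √(3²+1²) = √10 ≈ 3.1623, ∠ = arctan(1/3) ≈ 18.43°
pole (s+36): 36 + j1 → |·| = √(36²+1²) = √1297 ≈ 36.014, ∠ = arctan(1/36) ≈ 1.59°
|H| = 1000 · 5.099 / 254.66 ≈ 20.023
Gain = 20 log₁₀(20.023) ≈ 26.03 dB
∠H = 11.31° − 46.59° = -35.28°

26.0 dB, -35.3°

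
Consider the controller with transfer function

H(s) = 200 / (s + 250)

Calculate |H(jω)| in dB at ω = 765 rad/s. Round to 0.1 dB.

Substitute s = j765:
Numerator: 200 = 200 + j0
Denominator: (j765) + 250 = 250 + j765
|N| = √(200² + 0²) ≈ 200, ∠N ≈ 0.00°
|D| = √(250² + 765²) ≈ 804.81, ∠D ≈ 71.90°
|H| = 200 / 804.81 ≈ 0.24851
Gain = 20 log₁₀(0.24851) ≈ -12.09 dB

-12.1 dB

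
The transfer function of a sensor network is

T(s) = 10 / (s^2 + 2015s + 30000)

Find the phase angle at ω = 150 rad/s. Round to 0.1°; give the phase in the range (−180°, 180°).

Substitute s = j150:
Numerator: 10 = 10 + j0
Denominator: (j150)^2 + 2015(j150) + 30000 = 7500 + j302250
|N| = √(10² + 0²) ≈ 10, ∠N ≈ 0.00°
|D| = √(7500² + 302250²) ≈ 3.0234e+05, ∠D ≈ 88.58°
∠T = 0.00° − 88.58° = -88.58°

-88.6°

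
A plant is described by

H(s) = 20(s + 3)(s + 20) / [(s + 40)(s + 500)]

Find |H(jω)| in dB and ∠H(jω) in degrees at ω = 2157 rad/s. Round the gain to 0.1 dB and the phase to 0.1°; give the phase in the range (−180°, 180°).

25.8 dB, 13.5°

At s = jω = j2157:
zero (s+3): 3 + j2157 → |·| = √(3²+2157²) = √4652658 ≈ 2157, ∠ = arctan(2157/3) ≈ 89.92°
zero (s+20): 20 + j2157 → |·| = √(20²+2157²) = √4653049 ≈ 2157.1, ∠ = arctan(2157/20) ≈ 89.47°
pole (s+40): 40 + j2157 → |·| = √(40²+2157²) = √4654249 ≈ 2157.4, ∠ = arctan(2157/40) ≈ 88.94°
pole (s+500): 500 + j2157 → |·| = √(500²+2157²) = √4902649 ≈ 2214.2, ∠ = arctan(2157/500) ≈ 76.95°
|H| = 20 · 4.6529e+06 / 4.7769e+06 ≈ 19.481
Gain = 20 log₁₀(19.481) ≈ 25.79 dB
∠H = 179.39° − 165.89° = 13.50°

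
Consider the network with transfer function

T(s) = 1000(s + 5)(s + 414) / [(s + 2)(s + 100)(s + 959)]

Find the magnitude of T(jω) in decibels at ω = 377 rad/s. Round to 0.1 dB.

At s = jω = j377:
zero (s+5): 5 + j377 → |·| = √(5²+377²) = √142154 ≈ 377.03, ∠ = arctan(377/5) ≈ 89.24°
zero (s+414): 414 + j377 → |·| = √(414²+377²) = √313525 ≈ 559.93, ∠ = arctan(377/414) ≈ 42.32°
pole (s+2): 2 + j377 → |·| = √(2²+377²) = √142133 ≈ 377.01, ∠ = arctan(377/2) ≈ 89.70°
pole (s+100): 100 + j377 → |·| = √(100²+377²) = √152129 ≈ 390.04, ∠ = arctan(377/100) ≈ 75.14°
pole (s+959): 959 + j377 → |·| = √(959²+377²) = √1061810 ≈ 1030.4, ∠ = arctan(377/959) ≈ 21.46°
|T| = 1000 · 2.1111e+05 / 1.5152e+08 ≈ 1.3933
Gain = 20 log₁₀(1.3933) ≈ 2.88 dB

2.9 dB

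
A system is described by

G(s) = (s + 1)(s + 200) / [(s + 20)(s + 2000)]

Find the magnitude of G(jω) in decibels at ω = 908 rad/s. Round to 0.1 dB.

-7.5 dB

At s = jω = j908:
zero (s+1): 1 + j908 → |·| = √(1²+908²) = √824465 ≈ 908, ∠ = arctan(908/1) ≈ 89.94°
zero (s+200): 200 + j908 → |·| = √(200²+908²) = √864464 ≈ 929.77, ∠ = arctan(908/200) ≈ 77.58°
pole (s+20): 20 + j908 → |·| = √(20²+908²) = √824864 ≈ 908.22, ∠ = arctan(908/20) ≈ 88.74°
pole (s+2000): 2000 + j908 → |·| = √(2000²+908²) = √4824464 ≈ 2196.5, ∠ = arctan(908/2000) ≈ 24.42°
|G| = 1 · 8.4423e+05 / 1.9949e+06 ≈ 0.42319
Gain = 20 log₁₀(0.42319) ≈ -7.47 dB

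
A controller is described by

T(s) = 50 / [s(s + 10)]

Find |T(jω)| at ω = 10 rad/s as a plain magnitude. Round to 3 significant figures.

At s = jω = j10:
pole (s+10): 10 + j10 → |·| = √(10²+10²) = √200 ≈ 14.142, ∠ = arctan(10/10) ≈ 45.00°
pole at origin: |s| = 10, ∠ = 90.00° (in denominator)
|T| = 50 / 141.42 ≈ 0.35356

0.354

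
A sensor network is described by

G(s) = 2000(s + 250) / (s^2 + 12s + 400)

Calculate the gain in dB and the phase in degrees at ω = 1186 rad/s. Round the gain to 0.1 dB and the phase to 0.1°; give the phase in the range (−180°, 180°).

At s = jω = j1186:
zero (s+250): 250 + j1186 → |·| = √(250²+1186²) = √1469096 ≈ 1212.1, ∠ = arctan(1186/250) ≈ 78.10°
quadratic: (j1186)² + 12·j1186 + 400 = -1406196 + j14232 → |·| ≈ 1.4063e+06, ∠ ≈ 179.42°
|G| = 2000 · 1212.1 / 1.4063e+06 ≈ 1.7238
Gain = 20 log₁₀(1.7238) ≈ 4.73 dB
∠G = 78.10° − 179.42° = -101.32°

4.7 dB, -101.3°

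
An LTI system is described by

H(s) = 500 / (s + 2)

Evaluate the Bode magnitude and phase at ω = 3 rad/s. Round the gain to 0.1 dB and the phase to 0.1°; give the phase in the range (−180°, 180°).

Substitute s = j3:
Numerator: 500 = 500 + j0
Denominator: (j3) + 2 = 2 + j3
|N| = √(500² + 0²) ≈ 500, ∠N ≈ 0.00°
|D| = √(2² + 3²) ≈ 3.6056, ∠D ≈ 56.31°
|H| = 500 / 3.6056 ≈ 138.67
Gain = 20 log₁₀(138.67) ≈ 42.84 dB
∠H = 0.00° − 56.31° = -56.31°

42.8 dB, -56.3°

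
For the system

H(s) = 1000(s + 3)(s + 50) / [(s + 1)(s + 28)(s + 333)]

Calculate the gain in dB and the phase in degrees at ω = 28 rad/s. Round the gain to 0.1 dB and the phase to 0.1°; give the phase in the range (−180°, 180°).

At s = jω = j28:
zero (s+3): 3 + j28 → |·| = √(3²+28²) = √793 ≈ 28.16, ∠ = arctan(28/3) ≈ 83.88°
zero (s+50): 50 + j28 → |·| = √(50²+28²) = √3284 ≈ 57.306, ∠ = arctan(28/50) ≈ 29.25°
pole (s+1): 1 + j28 → |·| = √(1²+28²) = √785 ≈ 28.018, ∠ = arctan(28/1) ≈ 87.95°
pole (s+28): 28 + j28 → |·| = √(28²+28²) = √1568 ≈ 39.598, ∠ = arctan(28/28) ≈ 45.00°
pole (s+333): 333 + j28 → |·| = √(333²+28²) = √111673 ≈ 334.18, ∠ = arctan(28/333) ≈ 4.81°
|H| = 1000 · 1613.7 / 3.7076e+05 ≈ 4.3524
Gain = 20 log₁₀(4.3524) ≈ 12.77 dB
∠H = 113.13° − 137.76° = -24.63°

12.8 dB, -24.6°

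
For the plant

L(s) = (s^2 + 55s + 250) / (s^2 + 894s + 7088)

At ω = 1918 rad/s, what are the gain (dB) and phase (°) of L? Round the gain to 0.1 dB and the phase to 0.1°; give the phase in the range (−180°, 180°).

Substitute s = j1918:
Numerator: (j1918)^2 + 55(j1918) + 250 = -3678474 + j105490
Denominator: (j1918)^2 + 894(j1918) + 7088 = -3671636 + j1714692
|N| = √(3678474² + 105490²) ≈ 3.68e+06, ∠N ≈ 178.36°
|D| = √(3671636² + 1714692²) ≈ 4.0523e+06, ∠D ≈ 154.97°
|L| = 3.68e+06 / 4.0523e+06 ≈ 0.90813
Gain = 20 log₁₀(0.90813) ≈ -0.84 dB
∠L = 178.36° − 154.97° = 23.39°

-0.8 dB, 23.4°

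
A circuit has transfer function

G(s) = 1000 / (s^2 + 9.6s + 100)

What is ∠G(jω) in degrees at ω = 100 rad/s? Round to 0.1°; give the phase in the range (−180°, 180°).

At s = jω = j100:
quadratic: (j100)² + 9.6·j100 + 100 = -9900 + j960 → |·| ≈ 9946.4, ∠ ≈ 174.46°
∠G = 0.00° − 174.46° = -174.46°

-174.5°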